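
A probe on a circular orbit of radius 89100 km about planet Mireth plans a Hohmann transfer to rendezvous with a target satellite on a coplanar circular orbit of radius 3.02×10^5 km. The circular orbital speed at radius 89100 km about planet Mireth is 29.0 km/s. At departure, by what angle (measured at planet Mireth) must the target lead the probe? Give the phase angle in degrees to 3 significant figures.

φ = 86.2°

From the circular-orbit relation v² = μ/r at r = 89100 km: μ = v²r = (29.0)² × 89100 = 7.49331×10^7 km³/s².
Semi-major axis of the transfer orbit: a_t = (89100 + 3.020×10^5)/2 = 1.9555×10^5 km.
The half-period of the transfer ellipse is t = π√(a_t³/μ) = 31380 s.
The target's mean motion on its circular orbit is ω₂ = √(μ/r₂³) = 5.216×10^-5 rad/s.
Angle swept by the target during transfer: ω₂·t = 1.637 rad = 93.79°.
Arrival is 180° from departure on the ellipse, so φ = 180° − 93.79° = 86.2°.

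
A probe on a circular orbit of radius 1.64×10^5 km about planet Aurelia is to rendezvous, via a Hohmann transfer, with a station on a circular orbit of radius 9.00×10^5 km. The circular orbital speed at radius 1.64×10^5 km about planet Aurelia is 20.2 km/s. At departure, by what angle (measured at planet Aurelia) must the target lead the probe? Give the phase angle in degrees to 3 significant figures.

φ = 98.2°

From the circular-orbit relation v² = μ/r at r = 1.64×10^5 km: μ = v²r = (20.2)² × 1.64×10^5 = 6.69186×10^7 km³/s².
The Hohmann ellipse has a_t = (r₁ + r₂)/2 = 5.320×10^5 km.
The half-period of the transfer ellipse is t = π√(a_t³/μ) = 1.490198×10^5 s.
The target's mean motion on its circular orbit is ω₂ = √(μ/r₂³) = 9.580971×10^-6 rad/s.
Angle swept by the target during transfer: ω₂·t = 1.42775 rad = 81.80°.
The probe traverses 180° on the transfer ellipse, so the target must lead by 180° − 81.80° = 98.2°.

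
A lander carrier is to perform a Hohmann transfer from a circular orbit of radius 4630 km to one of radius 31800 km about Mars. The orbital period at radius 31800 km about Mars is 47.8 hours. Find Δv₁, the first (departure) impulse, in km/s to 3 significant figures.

From Kepler's third law T² = 4π²r³/μ at r = 31800 km, T = 47.8 hours = 47.8 × 3600 s = 1.7208×10^5 s: μ = 4π²r³/T² = 42872.6 km³/s².
Transfer-ellipse semi-major axis a_t = (r₁ + r₂)/2 = (4630 + 31800)/2 = 18215 km.
Circular speed at r = 4630 km: v_c = √(μ/r) = 3.0430 km/s.
Transfer-orbit speed at the same r (vis-viva, a = a_t): v_t = √[μ(2/r − 1/a_t)] = 4.0207 km/s.
Δv₁ = |v_t − v_c| = |4.0207 − 3.0430| = 0.9777 km/s.

Δv₁ = 0.978 km/s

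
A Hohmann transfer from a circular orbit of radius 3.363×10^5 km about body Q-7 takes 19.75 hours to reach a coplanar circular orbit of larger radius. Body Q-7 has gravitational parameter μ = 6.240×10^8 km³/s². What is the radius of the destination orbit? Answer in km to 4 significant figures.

Transfer time t = 19.75 hours = 71100 s, and t = π√(a_t³/μ).
So a_t = (μ t²/π²)^(1/3) = (6.240×10^8 × (71100)² / π²)^(1/3) = 6.8371×10^5 km.
Since a_t = (r₁ + r₂)/2, r₂ = 2a_t − r₁ = 2×6.8371×10^5 − 3.363×10^5 = 1.03112×10^6 km.

r₂ = 1.031×10^6 km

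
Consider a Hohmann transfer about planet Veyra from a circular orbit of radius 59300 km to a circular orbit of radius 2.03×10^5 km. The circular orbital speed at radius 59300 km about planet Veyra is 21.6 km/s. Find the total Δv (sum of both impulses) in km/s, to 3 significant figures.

From the circular-orbit relation v² = μ/r at r = 59300 km: μ = v²r = (21.6)² × 59300 = 2.76670×10^7 km³/s².
Semi-major axis of the transfer orbit: a_t = (59300 + 2.030×10^5)/2 = 1.3115×10^5 km.
At r₁ the circular-orbit speed is v₁ = √(μ/r₁) = 21.600 km/s.
Transfer-orbit speed at r₁ (v² = μ(2/r − 1/a)): v_p = √[μ(2/r₁ − 1/a_t)] = 26.873 km/s.
First burn Δv₁ = |v_p − v₁| = 5.273 km/s.
At r₂, v₂ = √(μ/r₂) = 11.674 km/s.
Transfer-orbit speed at r₂: v_a = √[μ(2/r₂ − 1/a_t)] = 7.8501 km/s.
Second burn Δv₂ = |v₂ − v_a| = 3.824 km/s.
Total Δv = Δv₁ + Δv₂ = 9.097 km/s.

Δv = 9.10 km/s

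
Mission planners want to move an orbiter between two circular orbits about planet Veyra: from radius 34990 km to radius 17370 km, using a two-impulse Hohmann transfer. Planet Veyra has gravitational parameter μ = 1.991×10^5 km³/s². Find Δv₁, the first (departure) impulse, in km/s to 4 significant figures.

Semi-major axis of the transfer orbit: a_t = (34990 + 17370)/2 = 26180 km.
Circular speed at r = 34990 km: v_c = √(μ/r) = 2.3854 km/s.
Transfer-orbit speed at the same r (vis-viva, a = a_t): v_t = √[μ(2/r − 1/a_t)] = 1.9430 km/s.
Δv₁ = |v_t − v_c| = |1.9430 − 2.3854| = 0.4424 km/s.

Δv₁ = 0.4424 km/s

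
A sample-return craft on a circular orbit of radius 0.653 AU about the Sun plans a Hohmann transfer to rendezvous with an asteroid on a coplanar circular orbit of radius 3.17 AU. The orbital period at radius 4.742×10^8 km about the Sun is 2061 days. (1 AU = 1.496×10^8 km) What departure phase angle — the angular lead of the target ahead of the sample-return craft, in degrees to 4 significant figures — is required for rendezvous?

φ = 95.72°

From Kepler's third law T² = 4π²r³/μ at r = 4.742×10^8 km, T = 2061 days = 2061 × 86400 s = 1.780704×10^8 s: μ = 4π²r³/T² = 1.32758×10^11 km³/s².
In km: r₁ = 0.653 × 1.496×10^8 = 9.76888×10^7 km; r₂ = 3.17 × 1.496×10^8 = 4.74232×10^8 km.
Semi-major axis of the transfer orbit: a_t = (9.76888×10^7 + 4.74232×10^8)/2 = 2.859604×10^8 km.
Transfer time t = π√(a_t³/μ) = 4.169×10^7 s.
The target's mean motion on its circular orbit is ω₂ = √(μ/r₂³) = 3.528×10^-8 rad/s.
Angle swept by the target during transfer: ω₂·t = 1.471 rad = 84.28°.
Arrival is 180° from departure on the ellipse, so φ = 180° − 84.28° = 95.72°.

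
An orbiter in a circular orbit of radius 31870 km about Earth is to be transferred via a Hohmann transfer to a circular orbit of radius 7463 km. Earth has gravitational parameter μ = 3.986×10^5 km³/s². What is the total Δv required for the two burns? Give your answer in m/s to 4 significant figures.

The Hohmann ellipse has a_t = (r₁ + r₂)/2 = 19666.5 km.
Circular speed at r₁: v₁ = √(μ/r₁) = √(3.986×10^5/31870) = 3.537 km/s.
Transfer-orbit speed at r₁ (vis-viva): v_a = √[μ(2/r₁ − 1/a_t)] = 2.179 km/s.
First burn Δv₁ = |v_a − v₁| = 1.358 km/s.
Circular speed at r₂: v₂ = √(μ/r₂) = 7.308 km/s.
Transfer-orbit speed at r₂: v_p = √[μ(2/r₂ − 1/a_t)] = 9.303 km/s.
Second burn Δv₂ = |v₂ − v_p| = 1.995 km/s.
Δv = Δv₁ + Δv₂ = 1.358 + 1.995 = 3.353 km/s.

Δv = 3353 m/s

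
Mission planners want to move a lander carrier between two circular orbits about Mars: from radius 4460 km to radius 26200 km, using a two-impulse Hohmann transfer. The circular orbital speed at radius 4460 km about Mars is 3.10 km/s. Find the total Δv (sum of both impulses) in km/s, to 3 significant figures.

Δv = 1.54 km/s

From the circular-orbit relation v² = μ/r at r = 4460 km: μ = v²r = (3.10)² × 4460 = 42860.6 km³/s².
Semi-major axis of the transfer orbit: a_t = (4460 + 26200)/2 = 15330 km.
Circular speed at r₁: v₁ = √(μ/r₁) = √(42860.6/4460) = 3.1000 km/s.
On the transfer ellipse at r₁, vis-viva equation gives v_p = √[μ(2/r₁ − 1/a_t)] = 4.0527 km/s.
First burn Δv₁ = |v_p − v₁| = 0.9527 km/s.
At r₂, v₂ = √(μ/r₂) = 1.279 km/s.
Transfer-orbit speed at r₂: v_a = √[μ(2/r₂ − 1/a_t)] = 0.6899 km/s.
Second burn Δv₂ = |v₂ − v_a| = 0.5891 km/s.
Δv = Δv₁ + Δv₂ = 0.9527 + 0.5891 = 1.542 km/s.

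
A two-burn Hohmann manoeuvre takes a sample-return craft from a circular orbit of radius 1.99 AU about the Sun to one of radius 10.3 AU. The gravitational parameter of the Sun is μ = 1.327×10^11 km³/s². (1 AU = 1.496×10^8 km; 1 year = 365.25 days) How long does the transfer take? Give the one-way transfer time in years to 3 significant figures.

t = 7.62 years

In km: r₁ = 1.99 × 1.496×10^8 = 2.97704×10^8 km; r₂ = 10.3 × 1.496×10^8 = 1.54088×10^9 km.
Semi-major axis of the transfer orbit: a_t = (2.97704×10^8 + 1.54088×10^9)/2 = 9.19292×10^8 km.
By Kepler's third law the transfer-orbit period is T = 2π√(a_t³/μ), so t = T/2 = 2.404×10^8 s.
Converting: 2.404×10^8 s ÷ 3.15576×10^7 s/year (365.25 × 86400) = 7.62 years.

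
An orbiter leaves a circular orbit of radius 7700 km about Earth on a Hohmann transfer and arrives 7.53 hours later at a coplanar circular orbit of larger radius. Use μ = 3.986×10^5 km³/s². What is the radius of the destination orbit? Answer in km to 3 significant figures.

Transfer time t = 7.53 hours = 27108 s, and t = π√(a_t³/μ).
So a_t = (μ t²/π²)^(1/3) = (3.986×10^5 × (27108)² / π²)^(1/3) = 30961 km.
Since a_t = (r₁ + r₂)/2, r₂ = 2a_t − r₁ = 2×30961 − 7700 = 54222 km.

r₂ = 54200 km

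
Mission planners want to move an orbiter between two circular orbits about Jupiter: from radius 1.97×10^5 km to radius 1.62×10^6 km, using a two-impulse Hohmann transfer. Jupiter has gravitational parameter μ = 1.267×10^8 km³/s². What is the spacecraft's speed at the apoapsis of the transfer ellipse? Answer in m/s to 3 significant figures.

The Hohmann ellipse has a_t = (r₁ + r₂)/2 = 9.085×10^5 km.
The apoapsis of the transfer ellipse is at r = 1.620×10^6 km.
Applying v² = μ(2/r − 1/a_t): v = 4.118 km/s.

v = 4120 m/s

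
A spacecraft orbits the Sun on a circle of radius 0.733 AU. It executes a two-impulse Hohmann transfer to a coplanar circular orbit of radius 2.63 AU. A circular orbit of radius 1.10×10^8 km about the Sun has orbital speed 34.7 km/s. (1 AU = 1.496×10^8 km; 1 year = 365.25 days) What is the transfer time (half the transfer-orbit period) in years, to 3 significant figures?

t = 1.09 years

From the circular-orbit relation v² = μ/r at r = 1.10×10^8 km: μ = v²r = (34.7)² × 1.10×10^8 = 1.32450×10^11 km³/s².
In km: r₁ = 0.733 × 1.496×10^8 = 1.096568×10^8 km; r₂ = 2.63 × 1.496×10^8 = 3.93448×10^8 km.
Semi-major axis of the transfer orbit: a_t = (1.096568×10^8 + 3.93448×10^8)/2 = 2.515524×10^8 km.
Half the transfer-orbit period gives t = π√(a_t³/μ) = 3.444×10^7 s.
Converting: 3.444×10^7 s ÷ 3.15576×10^7 s/year (365.25 × 86400) = 1.09 years.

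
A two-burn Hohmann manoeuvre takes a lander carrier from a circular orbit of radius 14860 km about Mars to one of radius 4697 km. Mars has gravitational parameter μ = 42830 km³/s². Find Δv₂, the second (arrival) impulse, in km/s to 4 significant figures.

Δv₂ = 0.7028 km/s

Transfer-ellipse semi-major axis a_t = (r₁ + r₂)/2 = (14860 + 4697)/2 = 9778.5 km.
Circular speed at r = 4697 km: v_c = √(μ/r) = 3.0197 km/s.
Transfer-orbit speed at the same r (vis-viva, a = a_t): v_t = √[μ(2/r − 1/a_t)] = 3.7225 km/s.
Δv₂ = |v_t − v_c| = |3.7225 − 3.0197| = 0.7028 km/s.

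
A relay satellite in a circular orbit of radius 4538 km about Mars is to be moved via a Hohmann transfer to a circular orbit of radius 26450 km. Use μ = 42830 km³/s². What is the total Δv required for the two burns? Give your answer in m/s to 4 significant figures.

Semi-major axis of the transfer orbit: a_t = (4538 + 26450)/2 = 15494 km.
Circular speed at r₁: v₁ = √(μ/r₁) = √(42830/4538) = 3.07215 km/s.
On the transfer ellipse at r₁, v² = μ(2/r − 1/a) gives v_p = √[μ(2/r₁ − 1/a_t)] = 4.01396 km/s.
First burn Δv₁ = |v_p − v₁| = 0.9418 km/s.
At r₂, v₂ = √(μ/r₂) = 1.2725 km/s.
Transfer-orbit speed at r₂: v_a = √[μ(2/r₂ − 1/a_t)] = 0.68867 km/s.
Second burn Δv₂ = |v₂ − v_a| = 0.5838 km/s.
Δv = Δv₁ + Δv₂ = 0.9418 + 0.5838 = 1.526 km/s.

Δv = 1526 m/s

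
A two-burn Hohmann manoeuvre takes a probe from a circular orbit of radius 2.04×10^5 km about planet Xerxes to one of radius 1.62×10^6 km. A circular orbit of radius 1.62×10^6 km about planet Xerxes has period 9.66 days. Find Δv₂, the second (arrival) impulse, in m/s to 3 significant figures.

From Kepler's third law T² = 4π²r³/μ at r = 1.62×10^6 km, T = 9.66 days = 9.66 × 86400 s = 8.34624×10^5 s: μ = 4π²r³/T² = 2.40948×10^8 km³/s².
Transfer-ellipse semi-major axis a_t = (r₁ + r₂)/2 = (2.040×10^5 + 1.620×10^6)/2 = 9.120×10^5 km.
Circular speed at r = 1.620×10^6 km: v_c = √(μ/r) = 12.196 km/s.
Transfer-orbit speed at the same r (vis-viva, a = a_t): v_t = √[μ(2/r − 1/a_t)] = 5.7680 km/s.
Δv₂ = |v_t − v_c| = |5.7680 − 12.196| = 6.428 km/s.

Δv₂ = 6430 m/s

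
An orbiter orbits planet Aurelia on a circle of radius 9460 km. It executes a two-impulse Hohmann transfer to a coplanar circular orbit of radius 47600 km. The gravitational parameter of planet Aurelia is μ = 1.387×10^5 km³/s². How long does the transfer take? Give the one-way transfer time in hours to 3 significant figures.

Transfer-ellipse semi-major axis a_t = (r₁ + r₂)/2 = (9460 + 47600)/2 = 28530 km.
By Kepler's third law the transfer-orbit period is T = 2π√(a_t³/μ), so t = T/2 = 40650 s.
Converting: 40650 s ÷ 3600 s/hour = 11.3 hours.

t = 11.3 hours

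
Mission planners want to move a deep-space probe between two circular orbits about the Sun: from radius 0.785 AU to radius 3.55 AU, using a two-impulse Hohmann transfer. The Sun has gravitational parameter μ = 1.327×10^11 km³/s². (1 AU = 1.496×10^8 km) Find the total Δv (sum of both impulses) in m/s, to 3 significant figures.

Δv = 15700 m/s

In km: r₁ = 0.785 × 1.496×10^8 = 1.17436×10^8 km; r₂ = 3.55 × 1.496×10^8 = 5.3108×10^8 km.
The Hohmann ellipse has a_t = (r₁ + r₂)/2 = 3.24258×10^8 km.
Circular speed at r₁: v₁ = √(μ/r₁) = √(1.327×10^11/1.17436×10^8) = 33.615 km/s.
On the transfer ellipse at r₁, vis-viva equation gives v_p = √[μ(2/r₁ − 1/a_t)] = 43.020 km/s.
First burn Δv₁ = |v_p − v₁| = 9.405 km/s.
At r₂, v₂ = √(μ/r₂) = 15.807 km/s.
Transfer-orbit speed at r₂: v_a = √[μ(2/r₂ − 1/a_t)] = 9.5129 km/s.
Second burn Δv₂ = |v₂ − v_a| = 6.294 km/s.
Total Δv = Δv₁ + Δv₂ = 15.70 km/s.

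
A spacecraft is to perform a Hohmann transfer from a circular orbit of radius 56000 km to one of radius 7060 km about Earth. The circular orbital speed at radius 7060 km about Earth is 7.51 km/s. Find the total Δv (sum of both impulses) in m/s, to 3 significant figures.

From the circular-orbit relation v² = μ/r at r = 7060 km: μ = v²r = (7.51)² × 7060 = 3.98185×10^5 km³/s².
Semi-major axis of the transfer orbit: a_t = (56000 + 7060)/2 = 31530 km.
At r₁ the circular-orbit speed is v₁ = √(μ/r₁) = 2.6665 km/s.
On the transfer ellipse at r₁, vis-viva gives v_a = √[μ(2/r₁ − 1/a_t)] = 1.2618 km/s.
First burn Δv₁ = |v_a − v₁| = 1.4047 km/s.
At r₂, v₂ = √(μ/r₂) = 7.51000 km/s.
Transfer-orbit speed at r₂: v_p = √[μ(2/r₂ − 1/a_t)] = 10.0086 km/s.
Second burn Δv₂ = |v₂ − v_p| = 2.4986 km/s.
Δv = Δv₁ + Δv₂ = 1.4047 + 2.4986 = 3.903 km/s.

Δv = 3900 m/s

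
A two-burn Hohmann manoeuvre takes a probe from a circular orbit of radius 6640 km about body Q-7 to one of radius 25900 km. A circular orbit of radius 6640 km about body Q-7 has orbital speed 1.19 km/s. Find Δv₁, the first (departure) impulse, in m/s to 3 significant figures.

Δv₁ = 311 m/s

From the circular-orbit relation v² = μ/r at r = 6640 km: μ = v²r = (1.19)² × 6640 = 9402.90 km³/s².
Transfer-ellipse semi-major axis a_t = (r₁ + r₂)/2 = (6640 + 25900)/2 = 16270 km.
On the circular orbit at r = 6640 km, v_c = √(μ/r) = 1.1900 km/s.
Vis-viva on the transfer ellipse at r = 6640 km gives v_t = √[μ(2/r − 1/a_t)] = 1.5014 km/s.
Δv₁ = |v_t − v_c| = |1.5014 − 1.1900| = 0.3114 km/s.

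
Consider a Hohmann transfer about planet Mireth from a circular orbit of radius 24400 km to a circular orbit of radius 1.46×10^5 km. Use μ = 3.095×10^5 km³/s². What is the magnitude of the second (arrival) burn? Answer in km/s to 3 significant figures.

Semi-major axis of the transfer orbit: a_t = (24400 + 1.460×10^5)/2 = 85200 km.
Circular speed at r = 1.460×10^5 km: v_c = √(μ/r) = 1.456 km/s.
Transfer-orbit speed at the same r (vis-viva, a = a_t): v_t = √[μ(2/r − 1/a_t)] = 0.7792 km/s.
Δv₂ = |v_t − v_c| = |0.7792 − 1.456| = 0.6768 km/s.

Δv₂ = 0.677 km/s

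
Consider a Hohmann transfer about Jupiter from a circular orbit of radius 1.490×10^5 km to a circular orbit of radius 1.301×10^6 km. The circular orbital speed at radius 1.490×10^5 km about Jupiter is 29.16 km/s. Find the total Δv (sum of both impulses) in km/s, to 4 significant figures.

Δv = 15.30 km/s

From the circular-orbit relation v² = μ/r at r = 1.490×10^5 km: μ = v²r = (29.16)² × 1.490×10^5 = 1.26696×10^8 km³/s².
Transfer-ellipse semi-major axis a_t = (r₁ + r₂)/2 = (1.490×10^5 + 1.301×10^6)/2 = 7.250×10^5 km.
Circular speed at r₁: v₁ = √(μ/r₁) = √(1.26696×10^8/1.490×10^5) = 29.160 km/s.
Transfer-orbit speed at r₁ (v² = μ(2/r − 1/a)): v_p = √[μ(2/r₁ − 1/a_t)] = 39.062 km/s.
First burn Δv₁ = |v_p − v₁| = 9.902 km/s.
Circular speed at r₂: v₂ = √(μ/r₂) = 9.8683 km/s.
Transfer-orbit speed at r₂: v_a = √[μ(2/r₂ − 1/a_t)] = 4.4737 km/s.
Second burn Δv₂ = |v₂ − v_a| = 5.395 km/s.
Δv = Δv₁ + Δv₂ = 9.902 + 5.395 = 15.30 km/s.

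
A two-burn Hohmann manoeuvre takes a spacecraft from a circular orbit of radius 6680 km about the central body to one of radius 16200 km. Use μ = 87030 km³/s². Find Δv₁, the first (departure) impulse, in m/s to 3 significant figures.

The Hohmann ellipse has a_t = (r₁ + r₂)/2 = 11440 km.
Circular speed at r = 6680 km: v_c = √(μ/r) = 3.6095 km/s.
Vis-viva on the transfer ellipse at r = 6680 km gives v_t = √[μ(2/r − 1/a_t)] = 4.2953 km/s.
Δv₁ = |v_t − v_c| = |4.2953 − 3.6095| = 0.6858 km/s.

Δv₁ = 686 m/s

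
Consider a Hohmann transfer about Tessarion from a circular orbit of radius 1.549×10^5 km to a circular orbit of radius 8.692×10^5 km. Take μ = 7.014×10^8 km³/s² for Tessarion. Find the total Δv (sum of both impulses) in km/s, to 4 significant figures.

Δv = 33.16 km/s

Transfer-ellipse semi-major axis a_t = (r₁ + r₂)/2 = (1.549×10^5 + 8.692×10^5)/2 = 5.1205×10^5 km.
At r₁ the circular-orbit speed is v₁ = √(μ/r₁) = 67.29 km/s.
On the transfer ellipse at r₁, vis-viva equation gives v_p = √[μ(2/r₁ − 1/a_t)] = 87.67 km/s.
First burn Δv₁ = |v_p − v₁| = 20.38 km/s.
Circular speed at r₂: v₂ = √(μ/r₂) = 28.407 km/s.
Transfer-orbit speed at r₂: v_a = √[μ(2/r₂ − 1/a_t)] = 15.624 km/s.
Second burn Δv₂ = |v₂ − v_a| = 12.78 km/s.
Total Δv = Δv₁ + Δv₂ = 33.16 km/s.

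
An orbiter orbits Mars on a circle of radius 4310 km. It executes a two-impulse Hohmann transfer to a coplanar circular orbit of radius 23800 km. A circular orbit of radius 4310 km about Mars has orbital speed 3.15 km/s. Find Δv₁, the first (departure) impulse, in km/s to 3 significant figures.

From the circular-orbit relation v² = μ/r at r = 4310 km: μ = v²r = (3.15)² × 4310 = 42766.0 km³/s².
Transfer-ellipse semi-major axis a_t = (r₁ + r₂)/2 = (4310 + 23800)/2 = 14055 km.
On the circular orbit at r = 4310 km, v_c = √(μ/r) = 3.1500 km/s.
Vis-viva on the transfer ellipse at r = 4310 km gives v_t = √[μ(2/r − 1/a_t)] = 4.0991 km/s.
Δv₁ = |v_t − v_c| = |4.0991 − 3.1500| = 0.9491 km/s.

Δv₁ = 0.949 km/s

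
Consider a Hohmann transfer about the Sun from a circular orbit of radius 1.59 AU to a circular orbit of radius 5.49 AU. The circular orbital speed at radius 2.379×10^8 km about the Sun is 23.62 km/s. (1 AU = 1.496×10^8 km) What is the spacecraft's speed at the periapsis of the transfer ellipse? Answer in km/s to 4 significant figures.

v = 29.42 km/s

From the circular-orbit relation v² = μ/r at r = 2.379×10^8 km: μ = v²r = (23.62)² × 2.379×10^8 = 1.32725×10^11 km³/s².
In km: r₁ = 1.59 × 1.496×10^8 = 2.37864×10^8 km; r₂ = 5.49 × 1.496×10^8 = 8.21304×10^8 km.
Semi-major axis of the transfer orbit: a_t = (2.37864×10^8 + 8.21304×10^8)/2 = 5.29584×10^8 km.
The periapsis of the transfer ellipse is at r = 2.37864×10^8 km.
Applying v² = μ(2/r − 1/a_t): v = 29.42 km/s.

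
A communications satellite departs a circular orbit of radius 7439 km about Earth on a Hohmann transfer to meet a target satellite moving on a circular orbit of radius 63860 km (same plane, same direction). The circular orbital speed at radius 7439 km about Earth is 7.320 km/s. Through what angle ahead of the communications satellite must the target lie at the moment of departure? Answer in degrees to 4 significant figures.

φ = 104.9°

From the circular-orbit relation v² = μ/r at r = 7439 km: μ = v²r = (7.320)² × 7439 = 3.98599×10^5 km³/s².
Transfer-ellipse semi-major axis a_t = (r₁ + r₂)/2 = (7439 + 63860)/2 = 35649.5 km.
Transfer time t = π√(a_t³/μ) = 33494 s.
The target's mean motion on its circular orbit is ω₂ = √(μ/r₂³) = 3.9122×10^-5 rad/s.
Angle swept by the target during transfer: ω₂·t = 1.31035 rad = 75.08°.
The communications satellite traverses 180° on the transfer ellipse, so the target must lead by 180° − 75.08° = 104.9°.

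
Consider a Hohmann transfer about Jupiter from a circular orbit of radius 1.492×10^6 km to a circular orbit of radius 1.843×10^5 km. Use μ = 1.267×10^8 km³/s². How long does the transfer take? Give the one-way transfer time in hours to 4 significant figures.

The Hohmann ellipse has a_t = (r₁ + r₂)/2 = 8.3815×10^5 km.
Transfer time t = π√(a_t³/μ) = π√((8.3815×10^5)³ / 1.267×10^8) = 2.1416×10^5 s.
Converting: 2.1416×10^5 s ÷ 3600 s/hour = 59.49 hours.

t = 59.49 hours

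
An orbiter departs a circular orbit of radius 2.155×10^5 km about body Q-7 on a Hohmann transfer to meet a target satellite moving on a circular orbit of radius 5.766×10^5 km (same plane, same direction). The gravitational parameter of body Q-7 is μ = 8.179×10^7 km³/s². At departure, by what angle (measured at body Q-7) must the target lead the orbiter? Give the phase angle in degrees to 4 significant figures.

φ = 77.53°

Semi-major axis of the transfer orbit: a_t = (2.155×10^5 + 5.766×10^5)/2 = 3.9605×10^5 km.
Transfer time t = π√(a_t³/μ) = 86581 s.
Target angular speed ω₂ = √(μ/r₂³) = 2.0656×10^-5 rad/s.
Angle swept by the target during transfer: ω₂·t = 1.7884 rad = 102.47°.
The orbiter traverses 180° on the transfer ellipse, so the target must lead by 180° − 102.47° = 77.53°.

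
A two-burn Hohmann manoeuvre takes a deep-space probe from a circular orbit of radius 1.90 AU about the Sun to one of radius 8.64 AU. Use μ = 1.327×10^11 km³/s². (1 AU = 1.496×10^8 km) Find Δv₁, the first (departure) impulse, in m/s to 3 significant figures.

In km: r₁ = 1.90 × 1.496×10^8 = 2.8424×10^8 km; r₂ = 8.64 × 1.496×10^8 = 1.292544×10^9 km.
Transfer-ellipse semi-major axis a_t = (r₁ + r₂)/2 = (2.8424×10^8 + 1.292544×10^9)/2 = 7.88392×10^8 km.
On the circular orbit at r = 2.8424×10^8 km, v_c = √(μ/r) = 21.607 km/s.
Transfer-orbit speed at the same r (vis-viva, a = a_t): v_t = √[μ(2/r − 1/a_t)] = 27.666 km/s.
Δv₁ = |v_t − v_c| = |27.666 − 21.607| = 6.059 km/s.

Δv₁ = 6060 m/s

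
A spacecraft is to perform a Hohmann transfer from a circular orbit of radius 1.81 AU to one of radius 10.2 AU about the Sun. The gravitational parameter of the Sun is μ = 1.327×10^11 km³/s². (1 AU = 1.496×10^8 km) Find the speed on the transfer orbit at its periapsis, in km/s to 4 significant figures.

In km: r₁ = 1.81 × 1.496×10^8 = 2.70776×10^8 km; r₂ = 10.2 × 1.496×10^8 = 1.52592×10^9 km.
Transfer-ellipse semi-major axis a_t = (r₁ + r₂)/2 = (2.70776×10^8 + 1.52592×10^9)/2 = 8.98348×10^8 km.
At periapsis, r = 2.70776×10^8 km.
Vis-viva: v = √[μ(2/r − 1/a_t)] = √[1.327×10^11 × (2/2.70776×10^8 − 1/8.98348×10^8)] = 28.85 km/s.

v = 28.85 km/s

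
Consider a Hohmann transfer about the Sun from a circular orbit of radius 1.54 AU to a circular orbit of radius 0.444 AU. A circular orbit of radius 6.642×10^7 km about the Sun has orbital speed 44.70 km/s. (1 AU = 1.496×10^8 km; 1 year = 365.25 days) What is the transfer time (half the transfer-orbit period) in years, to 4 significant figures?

From the circular-orbit relation v² = μ/r at r = 6.642×10^7 km: μ = v²r = (44.70)² × 6.642×10^7 = 1.32713×10^11 km³/s².
In km: r₁ = 1.54 × 1.496×10^8 = 2.30384×10^8 km; r₂ = 0.444 × 1.496×10^8 = 6.64224×10^7 km.
Transfer-ellipse semi-major axis a_t = (r₁ + r₂)/2 = (2.30384×10^8 + 6.64224×10^7)/2 = 1.484032×10^8 km.
Half the transfer-orbit period gives t = π√(a_t³/μ) = 1.559×10^7 s.
Converting: 1.559×10^7 s ÷ 3.15576×10^7 s/year (365.25 × 86400) = 0.4940 years.

t = 0.4940 years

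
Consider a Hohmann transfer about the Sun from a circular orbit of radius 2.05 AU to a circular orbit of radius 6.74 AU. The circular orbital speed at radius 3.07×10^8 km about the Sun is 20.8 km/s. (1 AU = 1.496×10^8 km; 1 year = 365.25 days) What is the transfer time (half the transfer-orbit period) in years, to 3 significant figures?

From the circular-orbit relation v² = μ/r at r = 3.07×10^8 km: μ = v²r = (20.8)² × 3.07×10^8 = 1.32820×10^11 km³/s².
In km: r₁ = 2.05 × 1.496×10^8 = 3.0668×10^8 km; r₂ = 6.74 × 1.496×10^8 = 1.008304×10^9 km.
Transfer-ellipse semi-major axis a_t = (r₁ + r₂)/2 = (3.0668×10^8 + 1.008304×10^9)/2 = 6.57492×10^8 km.
Transfer time t = π√(a_t³/μ) = π√((6.57492×10^8)³ / 1.32820×10^11) = 1.4533×10^8 s.
Converting: 1.4533×10^8 s ÷ 3.15576×10^7 s/year (365.25 × 86400) = 4.61 years.

t = 4.61 years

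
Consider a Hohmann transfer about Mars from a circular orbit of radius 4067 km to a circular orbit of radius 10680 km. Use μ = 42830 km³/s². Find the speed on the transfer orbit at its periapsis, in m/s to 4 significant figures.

The Hohmann ellipse has a_t = (r₁ + r₂)/2 = 7373.5 km.
The periapsis of the transfer ellipse is at r = 4067 km.
Vis-viva: v = √[μ(2/r − 1/a_t)] = √[42830 × (2/4067 − 1/7373.5)] = 3.906 km/s.

v = 3906 m/s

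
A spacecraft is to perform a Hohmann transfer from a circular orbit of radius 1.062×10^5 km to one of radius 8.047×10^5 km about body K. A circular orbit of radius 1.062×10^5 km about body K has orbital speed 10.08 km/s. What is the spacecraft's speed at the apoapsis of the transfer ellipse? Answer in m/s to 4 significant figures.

v = 1768 m/s

From the circular-orbit relation v² = μ/r at r = 1.062×10^5 km: μ = v²r = (10.08)² × 1.062×10^5 = 1.07906×10^7 km³/s².
The Hohmann ellipse has a_t = (r₁ + r₂)/2 = 4.5545×10^5 km.
The apoapsis of the transfer ellipse is at r = 8.047×10^5 km.
Applying v² = μ(2/r − 1/a_t): v = 1.768 km/s.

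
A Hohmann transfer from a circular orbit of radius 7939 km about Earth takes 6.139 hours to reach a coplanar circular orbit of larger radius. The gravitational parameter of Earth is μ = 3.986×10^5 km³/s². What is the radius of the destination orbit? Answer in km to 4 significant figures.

Transfer time t = 6.139 hours = 22100.4 s, and t = π√(a_t³/μ).
So a_t = (μ t²/π²)^(1/3) = (3.986×10^5 × (22100.4)² / π²)^(1/3) = 27020 km.
Since a_t = (r₁ + r₂)/2, r₂ = 2a_t − r₁ = 2×27020 − 7939 = 46101 km.

r₂ = 46100 km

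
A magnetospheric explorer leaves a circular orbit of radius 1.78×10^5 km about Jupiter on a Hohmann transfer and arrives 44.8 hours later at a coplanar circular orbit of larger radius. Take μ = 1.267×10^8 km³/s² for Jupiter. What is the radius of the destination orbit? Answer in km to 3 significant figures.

r₂ = 1.21×10^6 km

Transfer time t = 44.8 hours = 1.6128×10^5 s, and t = π√(a_t³/μ).
So a_t = (μ t²/π²)^(1/3) = (1.267×10^8 × (1.6128×10^5)² / π²)^(1/3) = 6.9377×10^5 km.
Since a_t = (r₁ + r₂)/2, r₂ = 2a_t − r₁ = 2×6.9377×10^5 − 1.780×10^5 = 1.20954×10^6 km.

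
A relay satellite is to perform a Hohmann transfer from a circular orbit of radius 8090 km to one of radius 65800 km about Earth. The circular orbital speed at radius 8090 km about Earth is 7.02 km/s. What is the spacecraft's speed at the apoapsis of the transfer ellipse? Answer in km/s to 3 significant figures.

From the circular-orbit relation v² = μ/r at r = 8090 km: μ = v²r = (7.02)² × 8090 = 3.98678×10^5 km³/s².
Transfer-ellipse semi-major axis a_t = (r₁ + r₂)/2 = (8090 + 65800)/2 = 36945 km.
At apoapsis, r = 65800 km.
From the vis-viva equation, v = √[μ(2/r − 1/a_t)] = 1.152 km/s.

v = 1.15 km/s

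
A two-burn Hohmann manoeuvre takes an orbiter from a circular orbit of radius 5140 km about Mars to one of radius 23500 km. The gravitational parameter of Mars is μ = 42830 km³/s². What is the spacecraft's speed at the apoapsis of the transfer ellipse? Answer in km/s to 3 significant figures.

Transfer-ellipse semi-major axis a_t = (r₁ + r₂)/2 = (5140 + 23500)/2 = 14320 km.
At apoapsis, r = 23500 km.
Applying v² = μ(2/r − 1/a_t): v = 0.8088 km/s.

v = 0.809 km/s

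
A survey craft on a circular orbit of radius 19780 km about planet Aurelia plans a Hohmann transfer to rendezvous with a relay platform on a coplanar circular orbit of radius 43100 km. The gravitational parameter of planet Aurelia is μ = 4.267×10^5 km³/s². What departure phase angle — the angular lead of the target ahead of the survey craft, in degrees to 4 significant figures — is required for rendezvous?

φ = 67.85°

The Hohmann ellipse has a_t = (r₁ + r₂)/2 = 31440 km.
Transfer time t = π√(a_t³/μ) = 26811 s.
The target's mean motion on its circular orbit is ω₂ = √(μ/r₂³) = 7.3004×10^-5 rad/s.
Angle swept by the target during transfer: ω₂·t = 1.9573 rad = 112.15°.
The survey craft traverses 180° on the transfer ellipse, so the target must lead by 180° − 112.15° = 67.85°.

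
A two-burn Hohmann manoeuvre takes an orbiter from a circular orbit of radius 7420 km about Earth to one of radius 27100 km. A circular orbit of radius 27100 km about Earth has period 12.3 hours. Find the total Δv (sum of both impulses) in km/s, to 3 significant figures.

From Kepler's third law T² = 4π²r³/μ at r = 27100 km, T = 12.3 hours = 12.3 × 3600 s = 44280 s: μ = 4π²r³/T² = 4.00730×10^5 km³/s².
Semi-major axis of the transfer orbit: a_t = (7420 + 27100)/2 = 17260 km.
Circular speed at r₁: v₁ = √(μ/r₁) = √(4.00730×10^5/7420) = 7.3489 km/s.
Transfer-orbit speed at r₁ (vis-viva): v_p = √[μ(2/r₁ − 1/a_t)] = 9.2085 km/s.
First burn Δv₁ = |v_p − v₁| = 1.860 km/s.
At r₂, v₂ = √(μ/r₂) = 3.845 km/s.
Transfer-orbit speed at r₂: v_a = √[μ(2/r₂ − 1/a_t)] = 2.521 km/s.
Second burn Δv₂ = |v₂ − v_a| = 1.324 km/s.
Total Δv = Δv₁ + Δv₂ = 3.184 km/s.

Δv = 3.18 km/s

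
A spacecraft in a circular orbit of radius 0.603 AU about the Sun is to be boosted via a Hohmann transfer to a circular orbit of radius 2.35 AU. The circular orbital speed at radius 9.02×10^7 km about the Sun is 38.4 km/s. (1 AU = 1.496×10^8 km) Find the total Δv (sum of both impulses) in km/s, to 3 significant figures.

Δv = 17.1 km/s

From the circular-orbit relation v² = μ/r at r = 9.02×10^7 km: μ = v²r = (38.4)² × 9.02×10^7 = 1.33005×10^11 km³/s².
In km: r₁ = 0.603 × 1.496×10^8 = 9.02088×10^7 km; r₂ = 2.35 × 1.496×10^8 = 3.5156×10^8 km.
The Hohmann ellipse has a_t = (r₁ + r₂)/2 = 2.208844×10^8 km.
Circular speed at r₁: v₁ = √(μ/r₁) = √(1.33005×10^11/9.02088×10^7) = 38.40 km/s.
On the transfer ellipse at r₁, vis-viva gives v_p = √[μ(2/r₁ − 1/a_t)] = 48.44 km/s.
First burn Δv₁ = |v_p − v₁| = 10.04 km/s.
Circular speed at r₂: v₂ = √(μ/r₂) = 19.451 km/s.
Transfer-orbit speed at r₂: v_a = √[μ(2/r₂ − 1/a_t)] = 12.430 km/s.
Second burn Δv₂ = |v₂ − v_a| = 7.021 km/s.
Δv = Δv₁ + Δv₂ = 10.04 + 7.021 = 17.06 km/s.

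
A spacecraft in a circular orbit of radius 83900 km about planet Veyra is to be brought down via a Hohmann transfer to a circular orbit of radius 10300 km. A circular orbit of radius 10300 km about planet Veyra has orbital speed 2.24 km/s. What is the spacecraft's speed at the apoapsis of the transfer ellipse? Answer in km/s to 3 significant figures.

From the circular-orbit relation v² = μ/r at r = 10300 km: μ = v²r = (2.24)² × 10300 = 51681.3 km³/s².
The Hohmann ellipse has a_t = (r₁ + r₂)/2 = 47100 km.
At apoapsis, r = 83900 km.
Applying v² = μ(2/r − 1/a_t): v = 0.3670 km/s.

v = 0.367 km/s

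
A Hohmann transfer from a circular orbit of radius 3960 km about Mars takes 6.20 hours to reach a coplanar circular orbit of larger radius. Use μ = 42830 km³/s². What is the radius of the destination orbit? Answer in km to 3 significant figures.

Transfer time t = 6.20 hours = 22320 s, and t = π√(a_t³/μ).
So a_t = (μ t²/π²)^(1/3) = (42830 × (22320)² / π²)^(1/3) = 12930 km.
Since a_t = (r₁ + r₂)/2, r₂ = 2a_t − r₁ = 2×12930 − 3960 = 21900 km.

r₂ = 21900 km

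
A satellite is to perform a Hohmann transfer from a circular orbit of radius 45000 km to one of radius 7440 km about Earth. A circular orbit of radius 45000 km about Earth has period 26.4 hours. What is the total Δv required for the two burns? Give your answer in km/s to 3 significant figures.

Δv = 3.66 km/s

From Kepler's third law T² = 4π²r³/μ at r = 45000 km, T = 26.4 hours = 26.4 × 3600 s = 95040 s: μ = 4π²r³/T² = 3.98276×10^5 km³/s².
The Hohmann ellipse has a_t = (r₁ + r₂)/2 = 26220 km.
Circular speed at r₁: v₁ = √(μ/r₁) = √(3.98276×10^5/45000) = 2.975 km/s.
On the transfer ellipse at r₁, vis-viva equation gives v_a = √[μ(2/r₁ − 1/a_t)] = 1.585 km/s.
First burn Δv₁ = |v_a − v₁| = 1.390 km/s.
At r₂, v₂ = √(μ/r₂) = 7.3165 km/s.
Transfer-orbit speed at r₂: v_p = √[μ(2/r₂ − 1/a_t)] = 9.5851 km/s.
Second burn Δv₂ = |v₂ − v_p| = 2.269 km/s.
Total Δv = Δv₁ + Δv₂ = 3.659 km/s.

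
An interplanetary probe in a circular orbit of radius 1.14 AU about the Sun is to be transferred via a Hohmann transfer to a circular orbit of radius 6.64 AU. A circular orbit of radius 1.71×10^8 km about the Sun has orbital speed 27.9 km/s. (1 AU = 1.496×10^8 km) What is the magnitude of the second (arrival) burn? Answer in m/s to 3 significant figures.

Δv₂ = 5310 m/s

From the circular-orbit relation v² = μ/r at r = 1.71×10^8 km: μ = v²r = (27.9)² × 1.71×10^8 = 1.33108×10^11 km³/s².
In km: r₁ = 1.14 × 1.496×10^8 = 1.70544×10^8 km; r₂ = 6.64 × 1.496×10^8 = 9.93344×10^8 km.
The Hohmann ellipse has a_t = (r₁ + r₂)/2 = 5.81944×10^8 km.
On the circular orbit at r = 9.93344×10^8 km, v_c = √(μ/r) = 11.576 km/s.
Vis-viva on the transfer ellipse at r = 9.93344×10^8 km gives v_t = √[μ(2/r − 1/a_t)] = 6.2666 km/s.
Δv₂ = |v_t − v_c| = |6.2666 − 11.576| = 5.309 km/s.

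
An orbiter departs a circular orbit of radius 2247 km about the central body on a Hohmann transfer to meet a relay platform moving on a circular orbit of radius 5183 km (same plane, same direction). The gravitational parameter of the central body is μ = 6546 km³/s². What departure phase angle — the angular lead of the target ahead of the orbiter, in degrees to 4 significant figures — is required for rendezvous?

Semi-major axis of the transfer orbit: a_t = (2247 + 5183)/2 = 3715 km.
Transfer time t = π√(a_t³/μ) = 8792.3 s.
The target's mean motion on its circular orbit is ω₂ = √(μ/r₂³) = 2.1683×10^-4 rad/s.
Angle swept by the target during transfer: ω₂·t = 1.9064 rad = 109.23°.
The orbiter traverses 180° on the transfer ellipse, so the target must lead by 180° − 109.23° = 70.77°.

φ = 70.77°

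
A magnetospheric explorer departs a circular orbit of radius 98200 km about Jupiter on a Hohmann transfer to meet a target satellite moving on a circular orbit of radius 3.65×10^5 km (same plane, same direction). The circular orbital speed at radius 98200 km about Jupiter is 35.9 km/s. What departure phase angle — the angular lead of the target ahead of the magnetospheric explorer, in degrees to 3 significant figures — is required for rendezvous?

φ = 89.0°

From the circular-orbit relation v² = μ/r at r = 98200 km: μ = v²r = (35.9)² × 98200 = 1.26561×10^8 km³/s².
Transfer-ellipse semi-major axis a_t = (r₁ + r₂)/2 = (98200 + 3.650×10^5)/2 = 2.316×10^5 km.
The half-period of the transfer ellipse is t = π√(a_t³/μ) = 31125 s.
The target's mean motion on its circular orbit is ω₂ = √(μ/r₂³) = 5.1017×10^-5 rad/s.
Angle swept by the target during transfer: ω₂·t = 1.5879 rad = 90.98°.
The magnetospheric explorer traverses 180° on the transfer ellipse, so the target must lead by 180° − 90.98° = 89.0°.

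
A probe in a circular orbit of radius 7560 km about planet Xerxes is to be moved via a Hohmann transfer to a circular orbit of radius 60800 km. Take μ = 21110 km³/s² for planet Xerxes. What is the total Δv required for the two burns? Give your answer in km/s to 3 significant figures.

Transfer-ellipse semi-major axis a_t = (r₁ + r₂)/2 = (7560 + 60800)/2 = 34180 km.
At r₁ the circular-orbit speed is v₁ = √(μ/r₁) = 1.6710 km/s.
On the transfer ellipse at r₁, vis-viva gives v_p = √[μ(2/r₁ − 1/a_t)] = 2.2287 km/s.
First burn Δv₁ = |v_p − v₁| = 0.5577 km/s.
Circular speed at r₂: v₂ = √(μ/r₂) = 0.5892 km/s.
Transfer-orbit speed at r₂: v_a = √[μ(2/r₂ − 1/a_t)] = 0.2771 km/s.
Second burn Δv₂ = |v₂ − v_a| = 0.3121 km/s.
Δv = Δv₁ + Δv₂ = 0.5577 + 0.3121 = 0.8698 km/s.

Δv = 0.870 km/s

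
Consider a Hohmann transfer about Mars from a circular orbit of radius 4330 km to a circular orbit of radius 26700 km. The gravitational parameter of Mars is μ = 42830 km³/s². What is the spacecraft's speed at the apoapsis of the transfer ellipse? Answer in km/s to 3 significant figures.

Semi-major axis of the transfer orbit: a_t = (4330 + 26700)/2 = 15515 km.
At apoapsis, r = 26700 km.
From the vis-viva equation, v = √[μ(2/r − 1/a_t)] = 0.6691 km/s.

v = 0.669 km/s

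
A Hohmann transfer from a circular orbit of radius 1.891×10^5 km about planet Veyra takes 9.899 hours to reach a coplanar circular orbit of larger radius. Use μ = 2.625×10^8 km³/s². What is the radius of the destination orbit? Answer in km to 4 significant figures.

Transfer time t = 9.899 hours = 35636.4 s, and t = π√(a_t³/μ).
So a_t = (μ t²/π²)^(1/3) = (2.625×10^8 × (35636.4)² / π²)^(1/3) = 3.2325×10^5 km.
Since a_t = (r₁ + r₂)/2, r₂ = 2a_t − r₁ = 2×3.2325×10^5 − 1.891×10^5 = 4.574×10^5 km.

r₂ = 4.574×10^5 km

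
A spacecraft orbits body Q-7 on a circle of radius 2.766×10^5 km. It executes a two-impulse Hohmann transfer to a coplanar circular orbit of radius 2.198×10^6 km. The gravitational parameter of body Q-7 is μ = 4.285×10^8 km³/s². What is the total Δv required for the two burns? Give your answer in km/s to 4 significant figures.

Transfer-ellipse semi-major axis a_t = (r₁ + r₂)/2 = (2.766×10^5 + 2.198×10^6)/2 = 1.2373×10^6 km.
Circular speed at r₁: v₁ = √(μ/r₁) = √(4.285×10^8/2.766×10^5) = 39.36 km/s.
On the transfer ellipse at r₁, vis-viva equation gives v_p = √[μ(2/r₁ − 1/a_t)] = 52.46 km/s.
First burn Δv₁ = |v_p − v₁| = 13.10 km/s.
At r₂, v₂ = √(μ/r₂) = 13.9624 km/s.
Transfer-orbit speed at r₂: v_a = √[μ(2/r₂ − 1/a_t)] = 6.60161 km/s.
Second burn Δv₂ = |v₂ − v_a| = 7.361 km/s.
Δv = Δv₁ + Δv₂ = 13.10 + 7.361 = 20.46 km/s.

Δv = 20.46 km/s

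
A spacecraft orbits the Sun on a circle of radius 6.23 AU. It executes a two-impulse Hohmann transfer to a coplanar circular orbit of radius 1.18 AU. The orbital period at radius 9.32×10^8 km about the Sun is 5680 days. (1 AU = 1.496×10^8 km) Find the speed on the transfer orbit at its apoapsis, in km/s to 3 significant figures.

v = 6.73 km/s

From Kepler's third law T² = 4π²r³/μ at r = 9.32×10^8 km, T = 5680 days = 5680 × 86400 s = 4.90752×10^8 s: μ = 4π²r³/T² = 1.32704×10^11 km³/s².
In km: r₁ = 6.23 × 1.496×10^8 = 9.32008×10^8 km; r₂ = 1.18 × 1.496×10^8 = 1.76528×10^8 km.
The Hohmann ellipse has a_t = (r₁ + r₂)/2 = 5.54268×10^8 km.
The apoapsis of the transfer ellipse is at r = 9.32008×10^8 km.
Vis-viva: v = √[μ(2/r − 1/a_t)] = √[1.32704×10^11 × (2/9.32008×10^8 − 1/5.54268×10^8)] = 6.734 km/s.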